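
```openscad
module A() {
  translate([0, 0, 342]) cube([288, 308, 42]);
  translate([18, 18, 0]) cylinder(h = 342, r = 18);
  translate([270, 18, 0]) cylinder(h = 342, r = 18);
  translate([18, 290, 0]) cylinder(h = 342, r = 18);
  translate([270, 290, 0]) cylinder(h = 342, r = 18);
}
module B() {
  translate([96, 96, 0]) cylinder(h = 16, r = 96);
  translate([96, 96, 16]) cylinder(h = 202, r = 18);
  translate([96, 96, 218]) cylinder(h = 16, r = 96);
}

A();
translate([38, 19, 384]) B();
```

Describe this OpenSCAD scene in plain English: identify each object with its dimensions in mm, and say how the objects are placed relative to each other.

A is a four-legged stool. The seat is 288×308 mm, 42 mm thick, top at z = 384 mm. It stands on four round legs, each 36 mm in diameter, from z = 0 to the seat underside, each leg's axis is inset half a diameter from the nearest pair of seat edges (so the leg's bounding box is flush with the corner).

B is a spool: two coaxial disc flanges of radius 96 mm and thickness 16 mm, joined by a core cylinder of radius 18 mm and height 202 mm. The lower flange rests on z = 0 and the three cylinders share a vertical axis.

The spool is on top of the stool.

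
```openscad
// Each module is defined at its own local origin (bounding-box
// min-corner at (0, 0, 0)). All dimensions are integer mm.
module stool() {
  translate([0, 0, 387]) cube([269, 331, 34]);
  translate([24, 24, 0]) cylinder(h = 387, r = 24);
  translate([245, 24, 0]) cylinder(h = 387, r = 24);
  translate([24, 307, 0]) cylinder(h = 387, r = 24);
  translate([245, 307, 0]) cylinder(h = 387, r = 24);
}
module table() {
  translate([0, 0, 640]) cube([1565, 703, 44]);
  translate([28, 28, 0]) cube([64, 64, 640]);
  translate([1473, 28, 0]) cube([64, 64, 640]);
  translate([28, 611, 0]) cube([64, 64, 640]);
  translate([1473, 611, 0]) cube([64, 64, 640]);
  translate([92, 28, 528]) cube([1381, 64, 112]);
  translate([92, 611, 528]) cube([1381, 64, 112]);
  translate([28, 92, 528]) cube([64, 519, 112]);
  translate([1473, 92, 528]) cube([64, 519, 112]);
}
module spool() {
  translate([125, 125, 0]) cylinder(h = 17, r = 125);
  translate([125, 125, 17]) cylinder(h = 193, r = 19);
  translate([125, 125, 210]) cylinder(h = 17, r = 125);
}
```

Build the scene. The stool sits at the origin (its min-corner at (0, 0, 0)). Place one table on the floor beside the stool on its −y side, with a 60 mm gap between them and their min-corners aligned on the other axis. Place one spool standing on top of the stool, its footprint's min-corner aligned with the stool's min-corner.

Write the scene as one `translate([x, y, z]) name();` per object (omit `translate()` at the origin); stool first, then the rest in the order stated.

stool();
translate([0, -763, 0]) table();
translate([0, 0, 421]) spool();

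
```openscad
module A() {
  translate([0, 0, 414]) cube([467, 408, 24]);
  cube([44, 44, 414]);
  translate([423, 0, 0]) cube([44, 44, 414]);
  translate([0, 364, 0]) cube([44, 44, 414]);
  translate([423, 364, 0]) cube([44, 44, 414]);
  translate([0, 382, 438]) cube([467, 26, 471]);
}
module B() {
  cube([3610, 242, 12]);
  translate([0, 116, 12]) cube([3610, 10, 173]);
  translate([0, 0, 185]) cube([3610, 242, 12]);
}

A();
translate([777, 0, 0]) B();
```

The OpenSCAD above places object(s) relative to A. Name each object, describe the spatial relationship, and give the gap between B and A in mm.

A is a chair. B is an I-beam. The I-beam is on the floor beside the chair on its +x side. The gap between the I-beam and the chair is 310 mm.

The I-beam's nearest face is 310 mm from the chair's +x face.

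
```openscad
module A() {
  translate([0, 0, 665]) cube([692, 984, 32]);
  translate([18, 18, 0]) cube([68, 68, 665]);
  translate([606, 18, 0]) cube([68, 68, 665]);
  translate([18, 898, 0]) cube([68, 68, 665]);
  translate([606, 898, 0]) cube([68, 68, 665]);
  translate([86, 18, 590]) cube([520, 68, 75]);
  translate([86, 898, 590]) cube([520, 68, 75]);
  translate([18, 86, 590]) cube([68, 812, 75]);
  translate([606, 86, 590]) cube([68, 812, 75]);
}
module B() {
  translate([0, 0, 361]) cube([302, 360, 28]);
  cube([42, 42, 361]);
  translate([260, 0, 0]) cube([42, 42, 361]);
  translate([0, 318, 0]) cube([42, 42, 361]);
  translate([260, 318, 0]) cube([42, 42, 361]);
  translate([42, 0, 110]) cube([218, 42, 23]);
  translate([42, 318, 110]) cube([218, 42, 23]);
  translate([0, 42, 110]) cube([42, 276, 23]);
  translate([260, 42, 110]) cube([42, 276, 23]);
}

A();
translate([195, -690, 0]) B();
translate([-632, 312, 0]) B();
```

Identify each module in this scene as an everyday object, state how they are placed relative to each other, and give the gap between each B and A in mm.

A is a table. B is a stool. Two stools sit around the table at the −y, −x sides. The gap between each stool and the table is 330 mm.

Each stool's nearest face is 330 mm from the table's bounding box.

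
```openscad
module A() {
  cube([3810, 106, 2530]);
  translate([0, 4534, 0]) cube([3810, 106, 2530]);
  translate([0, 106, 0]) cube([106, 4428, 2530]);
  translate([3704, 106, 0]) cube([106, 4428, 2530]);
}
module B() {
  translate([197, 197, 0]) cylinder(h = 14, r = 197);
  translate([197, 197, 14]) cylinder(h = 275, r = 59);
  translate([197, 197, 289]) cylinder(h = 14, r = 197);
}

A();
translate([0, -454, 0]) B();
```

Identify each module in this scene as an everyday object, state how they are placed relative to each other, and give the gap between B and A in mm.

A is a house frame. B is a spool. The spool is on the floor beside the house frame on its −y side. The gap between the spool and the house frame is 60 mm.

The spool's nearest face is 60 mm from the house frame's −y face.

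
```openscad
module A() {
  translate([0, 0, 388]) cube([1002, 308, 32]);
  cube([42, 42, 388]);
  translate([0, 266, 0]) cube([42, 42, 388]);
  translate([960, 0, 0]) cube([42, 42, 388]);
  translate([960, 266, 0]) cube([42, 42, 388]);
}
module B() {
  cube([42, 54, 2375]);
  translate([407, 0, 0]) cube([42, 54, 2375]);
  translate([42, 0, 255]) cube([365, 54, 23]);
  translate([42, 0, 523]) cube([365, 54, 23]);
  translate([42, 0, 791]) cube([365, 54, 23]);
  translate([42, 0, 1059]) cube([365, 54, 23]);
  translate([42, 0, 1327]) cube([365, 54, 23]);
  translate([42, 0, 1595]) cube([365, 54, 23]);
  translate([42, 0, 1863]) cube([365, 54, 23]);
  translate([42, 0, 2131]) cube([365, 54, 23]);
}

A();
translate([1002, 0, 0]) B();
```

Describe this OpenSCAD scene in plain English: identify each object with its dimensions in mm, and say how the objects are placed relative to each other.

A is a bench: a 1002×308 mm seat slab, 32 mm thick, top at z = 420 mm, on four 42×42 mm square legs flush with the seat corners and standing on z = 0.

B is a straight ladder. Two 42×54 mm vertical rails, 2375 mm tall, stand 449 mm apart (outside-to-outside) with their front faces coplanar on the −y side. 8 rungs, each 54 mm deep and 23 mm tall, span between the inner faces of the rails, front faces flush with the rails. The lowest rung's underside is at z = 255 mm and rungs are spaced 268 mm apart (underside to underside).

The ladder is against the bench's +x side, with their −y faces flush.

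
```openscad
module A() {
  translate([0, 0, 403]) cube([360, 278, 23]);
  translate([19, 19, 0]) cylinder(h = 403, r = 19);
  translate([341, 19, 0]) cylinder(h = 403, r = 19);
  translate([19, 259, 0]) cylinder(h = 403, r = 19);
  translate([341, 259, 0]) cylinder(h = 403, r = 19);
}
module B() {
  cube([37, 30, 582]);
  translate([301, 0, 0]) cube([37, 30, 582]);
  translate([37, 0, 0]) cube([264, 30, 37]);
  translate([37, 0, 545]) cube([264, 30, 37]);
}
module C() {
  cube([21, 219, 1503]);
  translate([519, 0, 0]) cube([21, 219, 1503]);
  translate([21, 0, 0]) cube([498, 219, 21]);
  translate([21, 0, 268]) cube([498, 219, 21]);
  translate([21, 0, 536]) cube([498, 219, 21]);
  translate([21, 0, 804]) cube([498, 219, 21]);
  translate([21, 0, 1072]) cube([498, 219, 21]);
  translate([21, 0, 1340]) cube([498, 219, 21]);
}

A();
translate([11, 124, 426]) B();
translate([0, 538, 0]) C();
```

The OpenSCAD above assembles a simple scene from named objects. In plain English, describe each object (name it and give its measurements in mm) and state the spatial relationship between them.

A is a four-legged stool. The seat is 360×278 mm, 23 mm thick, top at z = 426 mm. It stands on four round legs, each 38 mm in diameter, from z = 0 to the seat underside, each leg's axis is inset half a diameter from the nearest pair of seat edges (so the leg's bounding box is flush with the corner).

B is a rectangular picture frame lying in the x–z plane (depth along y). The opening is 264 mm wide (x) by 508 mm tall (z), surrounded by a border 37 mm wide on all four sides. The frame is 30 mm deep and is made of two full-height vertical stiles with two horizontal rails fitted between them.

C is a bookshelf 540 mm wide overall, 219 mm deep and 1503 mm tall. The two sides are 21 mm thick vertical panels. 6 horizontal shelves of 21 mm thickness span between the inner faces of the sides; the lowest shelf sits on the floor and shelves are stacked with a clear vertical gap of 247 mm between each pair.

The picture frame is on top of the stool, centred. The bookshelf is on the floor beside the stool on its +y side.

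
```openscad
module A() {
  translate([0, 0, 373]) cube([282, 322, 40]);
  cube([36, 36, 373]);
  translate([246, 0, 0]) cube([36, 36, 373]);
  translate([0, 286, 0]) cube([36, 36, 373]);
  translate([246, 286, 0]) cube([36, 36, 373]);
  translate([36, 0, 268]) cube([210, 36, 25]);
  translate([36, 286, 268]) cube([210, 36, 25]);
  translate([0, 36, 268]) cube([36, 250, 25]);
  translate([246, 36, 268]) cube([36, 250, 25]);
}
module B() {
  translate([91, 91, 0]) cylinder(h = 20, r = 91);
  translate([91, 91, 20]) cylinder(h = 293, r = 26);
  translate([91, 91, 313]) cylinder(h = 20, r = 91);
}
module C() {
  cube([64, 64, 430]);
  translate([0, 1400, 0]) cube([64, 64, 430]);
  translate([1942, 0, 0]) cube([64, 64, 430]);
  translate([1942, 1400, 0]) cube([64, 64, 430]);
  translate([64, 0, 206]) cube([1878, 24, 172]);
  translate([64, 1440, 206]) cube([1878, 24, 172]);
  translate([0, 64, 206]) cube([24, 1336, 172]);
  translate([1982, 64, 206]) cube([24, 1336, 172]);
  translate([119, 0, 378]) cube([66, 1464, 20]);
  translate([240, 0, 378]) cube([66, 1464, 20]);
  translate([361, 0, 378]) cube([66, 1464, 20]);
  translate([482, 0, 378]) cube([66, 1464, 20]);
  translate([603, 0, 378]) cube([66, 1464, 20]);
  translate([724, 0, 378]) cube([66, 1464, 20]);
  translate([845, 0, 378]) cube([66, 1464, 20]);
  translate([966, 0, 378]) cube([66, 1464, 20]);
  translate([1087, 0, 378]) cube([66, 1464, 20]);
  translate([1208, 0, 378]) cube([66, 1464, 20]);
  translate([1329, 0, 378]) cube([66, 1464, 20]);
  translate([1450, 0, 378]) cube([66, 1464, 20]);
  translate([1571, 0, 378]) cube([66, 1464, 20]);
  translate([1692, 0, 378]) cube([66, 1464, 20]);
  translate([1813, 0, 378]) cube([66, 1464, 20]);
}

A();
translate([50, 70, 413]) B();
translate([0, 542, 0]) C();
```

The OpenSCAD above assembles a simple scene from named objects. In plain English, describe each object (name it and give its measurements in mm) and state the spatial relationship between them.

A is a four-legged stool. The seat is 282×322 mm, 40 mm thick, top at z = 413 mm. It stands on four square legs, each 36×36 mm in cross-section, from z = 0 to the seat underside, each flush with a corner of the seat. Four stretchers, 36 mm wide and 25 mm tall, connect adjacent legs with their undersides at z = 268 mm, each running between the inner faces of the legs it joins and aligned with the legs' outer faces on the other axis.

B is a spool: two coaxial disc flanges of radius 91 mm and thickness 20 mm, joined by a core cylinder of radius 26 mm and height 293 mm. The lower flange rests on z = 0 and the three cylinders share a vertical axis.

C is a bed frame 2006 mm long (x) by 1464 mm wide (y). Four 64×64 mm corner posts, 430 mm tall, at the corners of the footprint. Four rails of 24 mm thickness and 172 mm height run between adjacent posts with their undersides at z = 206 mm, their outer faces flush with the outside of the frame (the two x-running rails run between the posts' inner faces; the two y-running rails run between the posts' inner faces). 15 slats, each 66 mm wide (x) and 20 mm thick, lie across the top of the two x-running rails, running the full 1464 mm width of the frame in y; the slats are evenly spaced along x between the inner faces of the end posts with equal gaps (rounded down to the nearest mm) at the −x end and between each pair — any rounding remainder accumulates at the +x end.

The spool is on top of the stool, centred. The bed frame is on the floor beside the stool on its +y side.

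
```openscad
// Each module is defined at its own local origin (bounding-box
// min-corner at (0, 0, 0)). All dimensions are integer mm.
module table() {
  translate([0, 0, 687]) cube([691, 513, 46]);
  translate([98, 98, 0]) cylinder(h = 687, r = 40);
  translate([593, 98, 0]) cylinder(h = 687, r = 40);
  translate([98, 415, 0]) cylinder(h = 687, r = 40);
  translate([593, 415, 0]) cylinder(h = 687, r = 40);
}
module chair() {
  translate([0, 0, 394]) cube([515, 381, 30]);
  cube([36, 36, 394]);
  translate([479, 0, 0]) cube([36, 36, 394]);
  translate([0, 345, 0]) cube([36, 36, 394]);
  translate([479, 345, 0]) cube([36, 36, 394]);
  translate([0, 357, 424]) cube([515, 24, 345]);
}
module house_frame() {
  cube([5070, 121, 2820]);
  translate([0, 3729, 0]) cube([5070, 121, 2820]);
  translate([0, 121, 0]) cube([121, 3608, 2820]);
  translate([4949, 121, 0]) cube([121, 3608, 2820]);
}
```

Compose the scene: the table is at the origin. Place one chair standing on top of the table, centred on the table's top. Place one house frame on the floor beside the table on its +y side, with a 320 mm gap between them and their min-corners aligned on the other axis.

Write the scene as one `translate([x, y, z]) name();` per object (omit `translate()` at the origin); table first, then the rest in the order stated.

table();
translate([88, 66, 733]) chair();
translate([0, 833, 0]) house_frame();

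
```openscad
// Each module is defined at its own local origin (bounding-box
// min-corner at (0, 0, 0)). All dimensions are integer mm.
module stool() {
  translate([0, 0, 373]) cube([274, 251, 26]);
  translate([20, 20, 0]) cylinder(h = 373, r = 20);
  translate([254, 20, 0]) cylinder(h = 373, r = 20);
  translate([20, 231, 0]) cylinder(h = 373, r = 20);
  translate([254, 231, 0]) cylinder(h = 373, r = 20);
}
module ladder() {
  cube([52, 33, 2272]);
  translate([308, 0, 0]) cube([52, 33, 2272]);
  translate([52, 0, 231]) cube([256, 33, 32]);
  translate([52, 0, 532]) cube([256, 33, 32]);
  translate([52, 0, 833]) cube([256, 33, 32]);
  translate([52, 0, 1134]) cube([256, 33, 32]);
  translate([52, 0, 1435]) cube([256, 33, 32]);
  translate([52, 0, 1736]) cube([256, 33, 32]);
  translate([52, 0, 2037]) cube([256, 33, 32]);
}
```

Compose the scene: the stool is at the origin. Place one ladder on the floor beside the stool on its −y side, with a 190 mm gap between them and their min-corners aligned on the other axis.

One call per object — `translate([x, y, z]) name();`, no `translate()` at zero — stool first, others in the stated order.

stool();
translate([0, -223, 0]) ladder();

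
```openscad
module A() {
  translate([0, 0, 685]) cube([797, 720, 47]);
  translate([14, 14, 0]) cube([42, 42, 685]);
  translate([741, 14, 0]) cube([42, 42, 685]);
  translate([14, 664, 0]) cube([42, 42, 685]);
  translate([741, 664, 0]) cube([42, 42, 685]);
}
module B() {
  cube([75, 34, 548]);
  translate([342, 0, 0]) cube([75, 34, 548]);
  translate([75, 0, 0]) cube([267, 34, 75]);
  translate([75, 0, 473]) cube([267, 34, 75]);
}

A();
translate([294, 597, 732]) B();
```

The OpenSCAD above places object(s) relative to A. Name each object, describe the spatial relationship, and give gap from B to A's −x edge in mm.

The picture frame's min-x is at 294; the table's min-x is 0; gap = 294 mm.

A is a table. B is a picture frame. The picture frame is on top of the table. The gap from the picture frame to the table's −x edge is 294 mm.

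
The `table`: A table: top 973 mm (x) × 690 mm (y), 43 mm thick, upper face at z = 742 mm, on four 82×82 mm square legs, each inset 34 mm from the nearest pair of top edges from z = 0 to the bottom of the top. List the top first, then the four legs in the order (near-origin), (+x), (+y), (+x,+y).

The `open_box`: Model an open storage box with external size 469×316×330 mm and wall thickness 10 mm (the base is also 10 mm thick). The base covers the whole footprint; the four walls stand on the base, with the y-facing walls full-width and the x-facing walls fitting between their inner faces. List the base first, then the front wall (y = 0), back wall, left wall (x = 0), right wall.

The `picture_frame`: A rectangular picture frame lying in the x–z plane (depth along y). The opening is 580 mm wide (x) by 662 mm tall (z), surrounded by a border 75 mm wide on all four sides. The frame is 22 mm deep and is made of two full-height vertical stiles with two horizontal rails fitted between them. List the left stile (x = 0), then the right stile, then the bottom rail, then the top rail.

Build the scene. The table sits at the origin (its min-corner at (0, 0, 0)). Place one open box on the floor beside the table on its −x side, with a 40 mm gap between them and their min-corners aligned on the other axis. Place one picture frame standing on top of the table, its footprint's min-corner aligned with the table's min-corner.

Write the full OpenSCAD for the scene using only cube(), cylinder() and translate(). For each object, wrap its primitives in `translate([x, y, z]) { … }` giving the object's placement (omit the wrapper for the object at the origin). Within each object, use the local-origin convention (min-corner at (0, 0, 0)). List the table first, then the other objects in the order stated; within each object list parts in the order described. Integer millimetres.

translate([0, 0, 699]) cube([973, 690, 43]);
translate([34, 34, 0]) cube([82, 82, 699]);
translate([857, 34, 0]) cube([82, 82, 699]);
translate([34, 574, 0]) cube([82, 82, 699]);
translate([857, 574, 0]) cube([82, 82, 699]);
translate([-509, 0, 0]) {
  cube([469, 316, 10]);
  translate([0, 0, 10]) cube([469, 10, 320]);
  translate([0, 306, 10]) cube([469, 10, 320]);
  translate([0, 10, 10]) cube([10, 296, 320]);
  translate([459, 10, 10]) cube([10, 296, 320]);
}
translate([0, 0, 742]) {
  cube([75, 22, 812]);
  translate([655, 0, 0]) cube([75, 22, 812]);
  translate([75, 0, 0]) cube([580, 22, 75]);
  translate([75, 0, 737]) cube([580, 22, 75]);
}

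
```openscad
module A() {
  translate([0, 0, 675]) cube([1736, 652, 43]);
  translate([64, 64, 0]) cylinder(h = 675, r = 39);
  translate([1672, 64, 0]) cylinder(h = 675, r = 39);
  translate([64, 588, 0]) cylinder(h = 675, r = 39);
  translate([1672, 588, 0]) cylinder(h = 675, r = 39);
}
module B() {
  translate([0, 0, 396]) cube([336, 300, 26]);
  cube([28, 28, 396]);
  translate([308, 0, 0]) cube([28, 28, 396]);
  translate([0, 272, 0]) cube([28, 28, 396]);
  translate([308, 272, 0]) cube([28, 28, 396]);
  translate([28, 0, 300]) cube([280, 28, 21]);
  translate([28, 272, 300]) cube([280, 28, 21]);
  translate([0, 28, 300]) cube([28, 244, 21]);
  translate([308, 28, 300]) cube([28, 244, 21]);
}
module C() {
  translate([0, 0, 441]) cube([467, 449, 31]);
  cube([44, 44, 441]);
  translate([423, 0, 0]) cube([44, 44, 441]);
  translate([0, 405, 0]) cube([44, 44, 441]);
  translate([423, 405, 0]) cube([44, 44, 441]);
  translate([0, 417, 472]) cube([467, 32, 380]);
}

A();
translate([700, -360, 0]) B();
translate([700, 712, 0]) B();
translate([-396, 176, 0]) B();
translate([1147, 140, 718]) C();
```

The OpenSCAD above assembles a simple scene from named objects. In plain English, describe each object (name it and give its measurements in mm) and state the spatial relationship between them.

A is a table with a 1736×652 mm rectangular top, 43 mm thick, top surface at z = 718 mm, supported by four round legs of 78 mm diameter, each leg's bounding box inset 25 mm from the nearest pair of top edges, running from the floor.

B is a four-legged stool. The seat is 336×300 mm, 26 mm thick, top at z = 422 mm. It stands on four square legs, each 28×28 mm in cross-section, from z = 0 to the seat underside, each flush with a corner of the seat. Four stretchers, 28 mm wide and 21 mm tall, connect adjacent legs with their undersides at z = 300 mm, each running between the inner faces of the legs it joins and aligned with the legs' outer faces on the other axis.

C is a chair: 467×449 mm seat, 31 mm thick, top at z = 472 mm, on four 44 mm square corner legs flush with the seat edges. A 32 mm thick backrest slab spans the full seat width, extending 380 mm above the seat top, its back face flush with the seat's +y edge.

Three stools sit around the table at the −y, +y, −x sides. The chair is on top of the table.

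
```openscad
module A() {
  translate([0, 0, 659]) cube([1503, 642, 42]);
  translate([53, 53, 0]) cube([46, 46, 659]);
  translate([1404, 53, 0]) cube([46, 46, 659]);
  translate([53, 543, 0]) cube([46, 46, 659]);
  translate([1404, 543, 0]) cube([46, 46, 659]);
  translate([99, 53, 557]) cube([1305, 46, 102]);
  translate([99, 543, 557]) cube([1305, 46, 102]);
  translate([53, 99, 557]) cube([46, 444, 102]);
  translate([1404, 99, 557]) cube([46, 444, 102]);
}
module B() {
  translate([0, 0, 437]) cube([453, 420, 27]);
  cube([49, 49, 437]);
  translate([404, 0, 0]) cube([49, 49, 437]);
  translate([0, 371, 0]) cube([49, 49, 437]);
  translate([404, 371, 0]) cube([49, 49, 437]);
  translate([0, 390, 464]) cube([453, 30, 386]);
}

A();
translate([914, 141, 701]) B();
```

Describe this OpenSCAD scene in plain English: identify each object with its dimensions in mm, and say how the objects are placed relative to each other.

A is a table: top 1503 mm (x) × 642 mm (y), 42 mm thick, upper face at z = 701 mm, on four 46×46 mm square legs, each inset 53 mm from the nearest pair of top edges, running from z = 0 to the bottom of the top. Four apron rails, 46 mm thick and 102 mm tall, run between adjacent legs with their top edges flush with the underside of the top and their outer faces flush with the legs' outer faces.

B is a chair. The seat is a 453×420×27 mm slab with its top at z = 464 mm, on four 49×49 mm corner legs (flush with the seat edges, standing on z = 0). A flat backrest 30 mm thick, 386 mm tall, spans the full seat width and rises from the seat top along its +y edge, rear face flush with the rear of the seat.

The chair is on top of the table.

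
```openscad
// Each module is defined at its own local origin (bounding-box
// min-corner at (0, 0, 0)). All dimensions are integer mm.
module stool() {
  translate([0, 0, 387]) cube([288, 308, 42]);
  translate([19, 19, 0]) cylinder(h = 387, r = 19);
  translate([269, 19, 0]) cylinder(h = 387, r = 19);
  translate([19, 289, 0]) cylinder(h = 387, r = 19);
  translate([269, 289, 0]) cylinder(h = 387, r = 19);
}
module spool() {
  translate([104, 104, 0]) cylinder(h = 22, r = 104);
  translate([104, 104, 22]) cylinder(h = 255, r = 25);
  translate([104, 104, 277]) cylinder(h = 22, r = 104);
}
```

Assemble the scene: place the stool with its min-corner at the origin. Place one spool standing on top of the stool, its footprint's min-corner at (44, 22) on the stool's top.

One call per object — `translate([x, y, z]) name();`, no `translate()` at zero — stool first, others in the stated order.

stool();
translate([44, 22, 429]) spool();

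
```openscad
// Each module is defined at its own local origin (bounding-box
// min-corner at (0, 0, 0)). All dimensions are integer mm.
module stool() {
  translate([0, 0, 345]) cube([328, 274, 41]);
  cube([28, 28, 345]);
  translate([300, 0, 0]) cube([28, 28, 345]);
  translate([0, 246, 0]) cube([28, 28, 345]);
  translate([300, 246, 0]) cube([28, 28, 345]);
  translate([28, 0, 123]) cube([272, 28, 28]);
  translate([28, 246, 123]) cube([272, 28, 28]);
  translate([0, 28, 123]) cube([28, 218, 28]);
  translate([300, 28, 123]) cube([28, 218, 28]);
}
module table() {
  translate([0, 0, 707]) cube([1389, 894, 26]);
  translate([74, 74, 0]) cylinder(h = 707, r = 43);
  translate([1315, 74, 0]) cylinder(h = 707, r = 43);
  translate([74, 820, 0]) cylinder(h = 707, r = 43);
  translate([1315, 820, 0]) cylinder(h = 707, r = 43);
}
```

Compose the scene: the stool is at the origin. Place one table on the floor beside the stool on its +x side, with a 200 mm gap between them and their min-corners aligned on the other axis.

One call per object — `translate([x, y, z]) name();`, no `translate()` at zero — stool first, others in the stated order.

stool();
translate([528, 0, 0]) table();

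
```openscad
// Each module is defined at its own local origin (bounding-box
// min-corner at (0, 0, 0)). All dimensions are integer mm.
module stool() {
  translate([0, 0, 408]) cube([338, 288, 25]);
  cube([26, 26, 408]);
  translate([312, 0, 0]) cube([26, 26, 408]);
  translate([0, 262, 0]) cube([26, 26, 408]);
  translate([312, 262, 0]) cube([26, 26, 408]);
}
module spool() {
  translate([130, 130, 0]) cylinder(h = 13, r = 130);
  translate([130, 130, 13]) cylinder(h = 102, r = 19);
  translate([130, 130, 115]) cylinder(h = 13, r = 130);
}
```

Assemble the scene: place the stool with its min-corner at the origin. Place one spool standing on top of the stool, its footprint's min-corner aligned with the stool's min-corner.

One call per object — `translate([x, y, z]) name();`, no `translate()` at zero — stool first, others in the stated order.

stool();
translate([0, 0, 433]) spool();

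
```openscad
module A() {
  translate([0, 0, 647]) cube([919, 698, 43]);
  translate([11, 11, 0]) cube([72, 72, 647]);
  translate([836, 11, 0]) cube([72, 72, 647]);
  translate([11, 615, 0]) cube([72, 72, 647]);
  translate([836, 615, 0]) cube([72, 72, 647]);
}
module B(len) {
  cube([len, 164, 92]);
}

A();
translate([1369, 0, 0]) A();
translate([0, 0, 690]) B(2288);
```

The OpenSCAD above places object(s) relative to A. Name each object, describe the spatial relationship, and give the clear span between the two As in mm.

A is a table. B is a beam. A beam spans the tops of two tables. The clear span between the two tables is 450 mm.

Second table starts at x = 1369; first ends at x = 919; clear span = 1369 − 919 = 450 mm.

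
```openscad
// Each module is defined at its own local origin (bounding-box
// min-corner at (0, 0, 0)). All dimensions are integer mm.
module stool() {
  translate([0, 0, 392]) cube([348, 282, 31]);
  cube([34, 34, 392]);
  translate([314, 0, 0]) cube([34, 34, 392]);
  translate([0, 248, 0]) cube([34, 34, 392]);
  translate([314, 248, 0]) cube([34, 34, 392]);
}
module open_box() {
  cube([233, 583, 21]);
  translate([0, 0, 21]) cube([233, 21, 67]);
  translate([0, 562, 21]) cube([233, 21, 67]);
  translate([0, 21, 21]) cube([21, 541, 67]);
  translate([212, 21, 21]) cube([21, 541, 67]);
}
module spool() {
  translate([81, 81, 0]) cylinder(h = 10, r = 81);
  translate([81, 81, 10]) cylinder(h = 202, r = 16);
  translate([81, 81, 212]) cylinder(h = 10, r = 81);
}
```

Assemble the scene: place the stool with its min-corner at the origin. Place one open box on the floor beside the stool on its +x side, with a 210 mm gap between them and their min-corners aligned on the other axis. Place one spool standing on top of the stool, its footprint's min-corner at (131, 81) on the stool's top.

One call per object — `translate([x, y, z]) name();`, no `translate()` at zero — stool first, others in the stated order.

stool();
translate([558, 0, 0]) open_box();
translate([131, 81, 423]) spool();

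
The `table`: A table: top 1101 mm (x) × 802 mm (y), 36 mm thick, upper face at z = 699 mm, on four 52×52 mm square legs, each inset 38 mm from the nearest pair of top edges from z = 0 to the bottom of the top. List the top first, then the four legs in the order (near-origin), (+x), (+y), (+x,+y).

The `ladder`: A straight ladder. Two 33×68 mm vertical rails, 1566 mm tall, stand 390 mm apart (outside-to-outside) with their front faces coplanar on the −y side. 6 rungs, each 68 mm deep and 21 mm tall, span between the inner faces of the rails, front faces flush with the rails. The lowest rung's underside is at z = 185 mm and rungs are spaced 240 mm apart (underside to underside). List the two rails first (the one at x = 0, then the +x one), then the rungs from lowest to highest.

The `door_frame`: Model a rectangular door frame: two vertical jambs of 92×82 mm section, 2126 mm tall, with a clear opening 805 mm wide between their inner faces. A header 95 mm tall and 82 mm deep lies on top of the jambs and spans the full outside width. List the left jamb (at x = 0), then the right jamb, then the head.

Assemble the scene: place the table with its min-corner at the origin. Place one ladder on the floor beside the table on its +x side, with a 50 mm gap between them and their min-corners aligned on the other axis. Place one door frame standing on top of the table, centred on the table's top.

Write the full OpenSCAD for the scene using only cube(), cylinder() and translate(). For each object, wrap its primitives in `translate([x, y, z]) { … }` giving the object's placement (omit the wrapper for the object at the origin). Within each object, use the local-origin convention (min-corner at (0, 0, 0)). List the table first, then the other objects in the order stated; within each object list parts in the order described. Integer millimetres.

translate([0, 0, 663]) cube([1101, 802, 36]);
translate([38, 38, 0]) cube([52, 52, 663]);
translate([1011, 38, 0]) cube([52, 52, 663]);
translate([38, 712, 0]) cube([52, 52, 663]);
translate([1011, 712, 0]) cube([52, 52, 663]);
translate([1151, 0, 0]) {
  cube([33, 68, 1566]);
  translate([357, 0, 0]) cube([33, 68, 1566]);
  translate([33, 0, 185]) cube([324, 68, 21]);
  translate([33, 0, 425]) cube([324, 68, 21]);
  translate([33, 0, 665]) cube([324, 68, 21]);
  translate([33, 0, 905]) cube([324, 68, 21]);
  translate([33, 0, 1145]) cube([324, 68, 21]);
  translate([33, 0, 1385]) cube([324, 68, 21]);
}
translate([56, 360, 699]) {
  cube([92, 82, 2126]);
  translate([897, 0, 0]) cube([92, 82, 2126]);
  translate([0, 0, 2126]) cube([989, 82, 95]);
}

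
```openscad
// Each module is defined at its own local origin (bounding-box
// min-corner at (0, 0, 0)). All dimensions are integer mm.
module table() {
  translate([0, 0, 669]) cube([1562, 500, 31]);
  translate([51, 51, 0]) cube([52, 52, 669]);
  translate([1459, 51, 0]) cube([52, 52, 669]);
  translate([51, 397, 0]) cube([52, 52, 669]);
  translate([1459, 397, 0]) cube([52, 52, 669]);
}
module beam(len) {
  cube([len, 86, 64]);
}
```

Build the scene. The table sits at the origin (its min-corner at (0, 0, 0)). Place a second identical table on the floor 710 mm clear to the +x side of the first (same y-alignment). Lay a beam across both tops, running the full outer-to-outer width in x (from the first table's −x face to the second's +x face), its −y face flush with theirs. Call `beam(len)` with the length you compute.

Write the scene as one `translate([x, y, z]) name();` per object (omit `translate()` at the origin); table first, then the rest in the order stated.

table();
translate([2272, 0, 0]) table();
translate([0, 0, 700]) beam(3834);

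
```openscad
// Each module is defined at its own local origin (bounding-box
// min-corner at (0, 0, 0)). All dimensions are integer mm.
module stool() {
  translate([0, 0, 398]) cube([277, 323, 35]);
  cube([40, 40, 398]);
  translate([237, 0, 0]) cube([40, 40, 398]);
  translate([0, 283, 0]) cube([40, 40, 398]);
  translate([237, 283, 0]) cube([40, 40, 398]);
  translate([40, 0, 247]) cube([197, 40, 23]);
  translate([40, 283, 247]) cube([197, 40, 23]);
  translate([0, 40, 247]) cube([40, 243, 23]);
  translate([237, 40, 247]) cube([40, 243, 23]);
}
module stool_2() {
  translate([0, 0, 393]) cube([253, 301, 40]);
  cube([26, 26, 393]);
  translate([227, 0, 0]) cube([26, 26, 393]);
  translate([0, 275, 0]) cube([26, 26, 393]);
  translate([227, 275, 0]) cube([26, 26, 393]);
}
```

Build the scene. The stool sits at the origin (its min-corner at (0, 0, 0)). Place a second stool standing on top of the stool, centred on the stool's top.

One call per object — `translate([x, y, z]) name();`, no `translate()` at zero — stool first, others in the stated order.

stool();
translate([12, 11, 433]) stool_2();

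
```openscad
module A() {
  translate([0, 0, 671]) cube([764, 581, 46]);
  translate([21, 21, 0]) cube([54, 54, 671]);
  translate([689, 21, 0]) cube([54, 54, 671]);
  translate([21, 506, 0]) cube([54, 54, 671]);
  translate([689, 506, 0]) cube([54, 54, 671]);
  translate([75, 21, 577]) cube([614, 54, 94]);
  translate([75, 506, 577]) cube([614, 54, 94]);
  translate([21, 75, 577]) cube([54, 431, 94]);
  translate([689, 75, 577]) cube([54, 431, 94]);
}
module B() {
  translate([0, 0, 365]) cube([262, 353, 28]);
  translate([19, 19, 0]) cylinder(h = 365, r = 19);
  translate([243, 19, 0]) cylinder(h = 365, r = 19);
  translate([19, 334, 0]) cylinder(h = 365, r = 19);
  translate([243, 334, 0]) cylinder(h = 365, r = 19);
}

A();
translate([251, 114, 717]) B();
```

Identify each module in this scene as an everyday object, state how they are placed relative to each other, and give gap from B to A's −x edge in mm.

A is a table. B is a stool. The stool is on top of the table, centred. The gap from the stool to the table's −x edge is 251 mm.

The stool's min-x is at 251; the table's min-x is 0; gap = 251 mm.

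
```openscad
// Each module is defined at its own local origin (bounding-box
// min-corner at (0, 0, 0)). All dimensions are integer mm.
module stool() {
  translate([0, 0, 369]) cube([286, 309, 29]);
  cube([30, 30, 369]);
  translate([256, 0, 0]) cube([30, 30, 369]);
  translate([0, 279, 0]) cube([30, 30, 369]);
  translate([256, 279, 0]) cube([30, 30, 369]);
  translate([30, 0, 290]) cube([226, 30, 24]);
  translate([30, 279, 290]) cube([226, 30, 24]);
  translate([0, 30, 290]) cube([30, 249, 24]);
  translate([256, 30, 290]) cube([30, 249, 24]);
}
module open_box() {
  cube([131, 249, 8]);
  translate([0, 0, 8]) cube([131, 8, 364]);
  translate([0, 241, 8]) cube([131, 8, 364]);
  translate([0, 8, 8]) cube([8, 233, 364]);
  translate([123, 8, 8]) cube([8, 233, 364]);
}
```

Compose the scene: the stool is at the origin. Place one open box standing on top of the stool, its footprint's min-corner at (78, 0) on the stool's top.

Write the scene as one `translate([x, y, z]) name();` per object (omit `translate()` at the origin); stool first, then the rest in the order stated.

stool();
translate([78, 0, 398]) open_box();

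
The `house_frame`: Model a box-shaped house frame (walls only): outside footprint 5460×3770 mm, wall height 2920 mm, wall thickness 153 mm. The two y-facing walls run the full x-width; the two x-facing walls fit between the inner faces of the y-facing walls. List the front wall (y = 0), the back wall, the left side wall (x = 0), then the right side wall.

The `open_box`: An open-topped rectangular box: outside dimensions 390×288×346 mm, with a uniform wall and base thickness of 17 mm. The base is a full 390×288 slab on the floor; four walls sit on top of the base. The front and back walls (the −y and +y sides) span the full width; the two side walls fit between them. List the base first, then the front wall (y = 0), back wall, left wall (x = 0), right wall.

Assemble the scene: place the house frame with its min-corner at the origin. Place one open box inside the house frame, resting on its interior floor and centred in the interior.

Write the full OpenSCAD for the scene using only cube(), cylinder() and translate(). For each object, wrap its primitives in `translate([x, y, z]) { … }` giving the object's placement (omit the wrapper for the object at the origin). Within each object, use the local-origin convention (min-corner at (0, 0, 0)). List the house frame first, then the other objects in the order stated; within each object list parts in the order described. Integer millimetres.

cube([5460, 153, 2920]);
translate([0, 3617, 0]) cube([5460, 153, 2920]);
translate([0, 153, 0]) cube([153, 3464, 2920]);
translate([5307, 153, 0]) cube([153, 3464, 2920]);
translate([2535, 1741, 0]) {
  cube([390, 288, 17]);
  translate([0, 0, 17]) cube([390, 17, 329]);
  translate([0, 271, 17]) cube([390, 17, 329]);
  translate([0, 17, 17]) cube([17, 254, 329]);
  translate([373, 17, 17]) cube([17, 254, 329]);
}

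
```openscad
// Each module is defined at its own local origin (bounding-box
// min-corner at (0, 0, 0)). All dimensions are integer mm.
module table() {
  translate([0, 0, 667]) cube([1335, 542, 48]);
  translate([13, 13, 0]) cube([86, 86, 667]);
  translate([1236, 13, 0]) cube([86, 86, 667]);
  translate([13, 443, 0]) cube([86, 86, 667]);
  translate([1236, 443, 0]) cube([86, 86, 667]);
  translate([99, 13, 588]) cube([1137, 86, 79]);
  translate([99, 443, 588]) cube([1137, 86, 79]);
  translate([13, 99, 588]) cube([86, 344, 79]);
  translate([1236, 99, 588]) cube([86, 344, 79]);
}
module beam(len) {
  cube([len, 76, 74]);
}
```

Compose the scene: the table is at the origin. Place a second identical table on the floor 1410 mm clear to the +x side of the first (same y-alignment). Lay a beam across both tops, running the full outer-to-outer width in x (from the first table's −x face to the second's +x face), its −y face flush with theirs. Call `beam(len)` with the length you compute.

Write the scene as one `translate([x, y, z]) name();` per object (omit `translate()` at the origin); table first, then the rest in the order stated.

table();
translate([2745, 0, 0]) table();
translate([0, 0, 715]) beam(4080);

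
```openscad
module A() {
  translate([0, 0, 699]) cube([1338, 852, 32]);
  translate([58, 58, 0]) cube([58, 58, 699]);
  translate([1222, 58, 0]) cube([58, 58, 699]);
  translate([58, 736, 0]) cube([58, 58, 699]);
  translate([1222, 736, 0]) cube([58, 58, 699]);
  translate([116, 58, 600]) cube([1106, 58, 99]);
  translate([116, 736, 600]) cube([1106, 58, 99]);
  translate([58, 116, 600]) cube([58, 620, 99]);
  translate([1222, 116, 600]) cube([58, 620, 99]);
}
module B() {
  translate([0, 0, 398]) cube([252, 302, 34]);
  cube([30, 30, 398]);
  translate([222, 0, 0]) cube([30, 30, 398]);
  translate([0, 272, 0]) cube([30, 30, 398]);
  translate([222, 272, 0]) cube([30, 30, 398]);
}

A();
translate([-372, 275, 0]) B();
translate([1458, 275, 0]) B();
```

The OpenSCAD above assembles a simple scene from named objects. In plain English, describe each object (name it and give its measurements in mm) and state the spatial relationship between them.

A is a rectangular dining table. The top is 1338×852×32 mm with its upper surface at z = 731 mm. It stands on four 58×58 mm square legs, each inset 58 mm from the nearest pair of top edges, running from the floor to the underside of the top. Four apron rails, 58 mm thick and 99 mm tall, run between adjacent legs with their top edges flush with the underside of the top and their outer faces flush with the legs' outer faces.

B is a four-legged stool. The seat is a 252×302×34 mm slab whose top surface is at z = 432 mm; four square legs, each 30×30 mm in cross-section, run from the floor (z = 0) to the underside of the seat, each flush with a corner of the seat.

Two stools sit around the table at the −x, +x sides.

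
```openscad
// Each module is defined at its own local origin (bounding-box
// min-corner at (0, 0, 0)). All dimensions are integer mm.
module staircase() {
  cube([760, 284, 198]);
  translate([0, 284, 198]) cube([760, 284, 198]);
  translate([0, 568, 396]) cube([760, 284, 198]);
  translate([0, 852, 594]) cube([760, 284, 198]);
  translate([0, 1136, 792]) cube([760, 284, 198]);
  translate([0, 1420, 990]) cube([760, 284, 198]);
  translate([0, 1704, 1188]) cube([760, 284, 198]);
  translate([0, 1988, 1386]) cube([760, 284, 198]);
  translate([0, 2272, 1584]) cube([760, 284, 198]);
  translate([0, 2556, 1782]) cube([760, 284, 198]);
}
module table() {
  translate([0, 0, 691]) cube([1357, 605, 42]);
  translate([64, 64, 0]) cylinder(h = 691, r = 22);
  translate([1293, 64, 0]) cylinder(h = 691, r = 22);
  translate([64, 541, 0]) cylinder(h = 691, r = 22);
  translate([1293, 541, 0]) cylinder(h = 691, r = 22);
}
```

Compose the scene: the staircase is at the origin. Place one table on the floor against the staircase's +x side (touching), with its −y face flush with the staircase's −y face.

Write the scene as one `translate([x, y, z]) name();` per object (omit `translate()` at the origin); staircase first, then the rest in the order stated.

staircase();
translate([760, 0, 0]) table();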